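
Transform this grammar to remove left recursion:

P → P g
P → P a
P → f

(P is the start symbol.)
P is directly left-recursive. The standard transformation for
  A → A α₁ | ... | A α_m | β₁ | ... | β_n
is
  A  → β₁ A' | ... | β_n A'
  A' → α₁ A' | ... | α_m A' | ε

P → f becomes P → f P'
P → P g becomes P' → g P'
P → P a becomes P' → a P'
Add P' → ε

Resulting grammar:
P → f P'
P' → g P'
P' → a P'
P' → ε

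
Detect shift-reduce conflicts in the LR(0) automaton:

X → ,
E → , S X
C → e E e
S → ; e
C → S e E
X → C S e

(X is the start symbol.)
No shift-reduce conflicts

Augment with X' → X and build the canonical LR(0) collection (I0 = CLOSURE({[X' → . X]}), then GOTO on every symbol after a dot until no new states appear). It has 17 states:
  I0: { [C → . S e E], [C → . e E e], [S → . ; e], [X → . ,], [X → . C S e], [X' → . X] }  — shift
  I1: { [X → , .] }  — reduce
  I2: { [S → ; . e] }  — shift
  I3: { [S → . ; e], [X → C . S e] }  — shift
  I4: { [C → S . e E] }  — shift
  I5: { [X' → X .] }  — accept
  I6: { [C → e . E e], [E → . , S X] }  — shift
  I7: { [E → , . S X], [S → . ; e] }  — shift
  I8: { [C → e E . e] }  — shift
  I9: { [C → e E e .] }  — reduce
  I10: { [C → . S e E], [C → . e E e], [E → , S . X], [S → . ; e], [X → . ,], [X → . C S e] }  — shift
  I11: { [E → , S X .] }  — reduce
  I12: { [C → S e . E], [E → . , S X] }  — shift
  I13: { [C → S e E .] }  — reduce
  I14: { [X → C S . e] }  — shift
  I15: { [X → C S e .] }  — reduce
  I16: { [S → ; e .] }  — reduce

No state contains both a complete item and a shift item.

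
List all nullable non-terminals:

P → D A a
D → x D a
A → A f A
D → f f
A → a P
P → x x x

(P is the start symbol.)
There are no ε-productions, so no non-terminal can derive ε.
No non-terminals are nullable.

Answer: None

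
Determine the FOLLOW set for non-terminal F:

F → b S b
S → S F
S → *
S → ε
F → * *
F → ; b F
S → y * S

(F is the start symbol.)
{ $, '*', ';', 'b' }

To compute FOLLOW(F), find every occurrence of F on a right-hand side N → α F β: add FIRST(β) \ {ε}, and if β is empty or nullable also add FOLLOW(N). Iterate to a fixed point.

F is the start symbol, so $ ∈ FOLLOW(F).
In S → S F: F is at the end, add FOLLOW(S)
In F → ; b F: F is at the end; this adds FOLLOW(F) to itself — nothing new

The FOLLOW sets referred to above (computed the same way, to a fixed point):
  FOLLOW(S) = { '*', ';', 'b' }

Taking the union: FOLLOW(F) = { $, '*', ';', 'b' }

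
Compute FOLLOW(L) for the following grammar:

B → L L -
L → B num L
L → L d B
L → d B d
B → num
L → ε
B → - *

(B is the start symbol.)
{ '-', 'd', 'num' }

In B → L L -: L is followed by L '-', add FIRST(L '-') \ {ε} = { '-', 'd', 'num' }
In B → L L -: L is followed by '-', add FIRST('-') \ {ε} = { '-' }
In L → B num L: L is at the end; this adds FOLLOW(L) to itself — nothing new
In L → L d B: L is followed by d B, add FIRST(d B) \ {ε} = { 'd' }

Taking the union: FOLLOW(L) = { '-', 'd', 'num' }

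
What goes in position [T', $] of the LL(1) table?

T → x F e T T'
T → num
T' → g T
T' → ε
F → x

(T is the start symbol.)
To find M[T', $], we find productions for T' where $ is in the predict set (PREDICT(N → α) = (FIRST(α) \ {ε}) ∪ (FOLLOW(N) if α ⇒* ε)).

Relevant sets:
  FOLLOW(T') = { $, 'g' }

T' → g T: PREDICT = { 'g' }
T' → ε: PREDICT = { $, 'g' }
  $ is in predict set, so this production goes in M[T', $]

M[T', $] = T' → ε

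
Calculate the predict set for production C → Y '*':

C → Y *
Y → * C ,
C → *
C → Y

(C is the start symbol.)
{ '*' }

PREDICT(C → Y '*') = (FIRST(RHS) \ {ε}) ∪ (FOLLOW(C) if ε ∈ FIRST(RHS), i.e. RHS ⇒* ε)
FIRST(Y) = { '*' }
FIRST(Y '*') = { '*' }
ε ∉ FIRST(Y '*'), so FOLLOW(C) is not added.
PREDICT(C → Y '*') = { '*' }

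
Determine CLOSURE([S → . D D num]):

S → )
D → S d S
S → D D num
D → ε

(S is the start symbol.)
To compute CLOSURE, for each item [A → α.Bβ] where B is a non-terminal, add [B → .γ] for all productions B → γ; repeat for the newly added items until nothing changes.

Start with: [S → . D D num]
  [S → . D D num] has the dot before D: add [D → . S d S], [D → .]
  [D → . S d S] has the dot before S: add [S → . )]
No further items can be added.

CLOSURE = { [D → . S d S], [D → .], [S → . )], [S → . D D num] }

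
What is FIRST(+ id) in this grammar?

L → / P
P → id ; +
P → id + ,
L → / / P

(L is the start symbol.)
To compute FIRST(+ id), process the symbols left to right:
Symbol + is a terminal. Add '+' and stop.
FIRST(+ id) = { '+' }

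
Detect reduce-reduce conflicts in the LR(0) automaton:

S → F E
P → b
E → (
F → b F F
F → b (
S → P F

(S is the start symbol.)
No reduce-reduce conflicts

Augment with S' → S and build the canonical LR(0) collection (I0 = CLOSURE({[S' → . S]}), then GOTO on every symbol after a dot until no new states appear). It has 12 states:
  I0: { [F → . b (], [F → . b F F], [P → . b], [S → . F E], [S → . P F], [S' → . S] }  — shift
  I1: { [E → . (], [S → F . E] }  — shift
  I2: { [F → . b (], [F → . b F F], [S → P . F] }  — shift
  I3: { [S' → S .] }  — accept
  I4: { [F → . b (], [F → . b F F], [F → b . (], [F → b . F F], [P → b .] }  — shift, reduce
  I5: { [F → b ( .] }  — reduce
  I6: { [F → . b (], [F → . b F F], [F → b F . F] }  — shift
  I7: { [F → . b (], [F → . b F F], [F → b . (], [F → b . F F] }  — shift
  I8: { [F → b F F .] }  — reduce
  I9: { [S → P F .] }  — reduce
  I10: { [E → ( .] }  — reduce
  I11: { [S → F E .] }  — reduce

No state contains more than one complete item.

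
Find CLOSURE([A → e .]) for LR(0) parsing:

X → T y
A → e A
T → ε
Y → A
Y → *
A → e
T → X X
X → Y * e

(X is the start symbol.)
{ [A → e .] }

Start with: [A → e .]
The dot is at the end, so nothing is added.

CLOSURE = { [A → e .] }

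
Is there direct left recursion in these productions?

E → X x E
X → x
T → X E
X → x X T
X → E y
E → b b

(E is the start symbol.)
No direct left recursion

Direct left recursion occurs when N → N α for some non-terminal N (the right-hand side begins with the left-hand side itself).

E → X x E: starts with X
X → x: starts with x
T → X E: starts with X
X → x X T: starts with x
X → E y: starts with E
E → b b: starts with b

No direct left recursion found.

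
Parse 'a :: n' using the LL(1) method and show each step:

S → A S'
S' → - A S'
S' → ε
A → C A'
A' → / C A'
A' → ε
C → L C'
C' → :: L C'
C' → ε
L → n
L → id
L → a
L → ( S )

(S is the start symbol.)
LL(1) parsing maintains a stack (initially the start symbol over $) and the input. At each step: if the stack top is a terminal, match it against the current input token; if it is a non-terminal N, replace it with the RHS of M[N, lookahead] (the unique production whose predict set contains the lookahead).

Stack is shown with the top on the left.

Stack            Input     Action
---------------------------------
S $              a :: n $  output S → A S'
A S' $           a :: n $  output A → C A'
C A' S' $        a :: n $  output C → L C'
L C' A' S' $     a :: n $  output L → a
a C' A' S' $     a :: n $  match 'a'
C' A' S' $       :: n $    output C' → :: L C'
:: L C' A' S' $  :: n $    match '::'
L C' A' S' $     n $       output L → n
n C' A' S' $     n $       match 'n'
C' A' S' $       $         output C' → ε
A' S' $          $         output A' → ε
S' $             $         output S' → ε
$                $         accept

The string is accepted.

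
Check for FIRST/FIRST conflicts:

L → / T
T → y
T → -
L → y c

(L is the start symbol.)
No FIRST/FIRST conflicts.

A FIRST/FIRST conflict occurs when two productions N → α and N → β for the same non-terminal have FIRST(α) ∩ FIRST(β) ≠ ∅ (with ε ∈ FIRST of a nullable right-hand side, so two nullable alternatives also conflict).

Productions for L:
  L → / T: FIRST = { '/' }
  L → y c: FIRST = { 'y' }
Productions for T:
  T → y: FIRST = { 'y' }
  T → -: FIRST = { '-' }

All alternatives of each non-terminal have pairwise disjoint FIRST sets.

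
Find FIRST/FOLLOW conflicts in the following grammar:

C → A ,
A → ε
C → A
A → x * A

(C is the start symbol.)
A FIRST/FOLLOW conflict occurs when a non-terminal N has a nullable alternative N → β (β ⇒* ε) and another alternative N → α with FIRST(α) ∩ FOLLOW(N) ≠ ∅: on such a lookahead the parser cannot decide between expanding α and letting N vanish via β.

Nullable non-terminals: A, C.
FIRST sets used below: FIRST(A) = { 'x', ε }

A: nullable alternative(s) A → ε; FOLLOW(A) = { $, ',' }
  A → ε: FIRST \ {ε} = { } — this is the only nullable alternative, skip
  A → x * A: FIRST \ {ε} = { 'x' } — disjoint from FOLLOW(A)

C: nullable alternative(s) C → A; FOLLOW(C) = { $ }
  C → A ,: FIRST \ {ε} = { ',', 'x' } — disjoint from FOLLOW(C)
  C → A: FIRST \ {ε} = { 'x' } — this is the only nullable alternative, skip

No FIRST/FOLLOW conflicts found.

Answer: No FIRST/FOLLOW conflicts.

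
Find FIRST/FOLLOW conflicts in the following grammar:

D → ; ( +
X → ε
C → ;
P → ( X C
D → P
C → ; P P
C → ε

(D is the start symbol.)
A FIRST/FOLLOW conflict occurs when a non-terminal N has a nullable alternative N → β (β ⇒* ε) and another alternative N → α with FIRST(α) ∩ FOLLOW(N) ≠ ∅: on such a lookahead the parser cannot decide between expanding α and letting N vanish via β.

Nullable non-terminals: C, X.

C: nullable alternative(s) C → ε; FOLLOW(C) = { $, '(' }
  C → ;: FIRST \ {ε} = { ';' } — disjoint from FOLLOW(C)
  C → ; P P: FIRST \ {ε} = { ';' } — disjoint from FOLLOW(C)
  C → ε: FIRST \ {ε} = { } — this is the only nullable alternative, skip
X has a nullable alternative but only one production, so nothing to check.

D, P have no nullable alternative, so no FIRST/FOLLOW check is needed there.

No FIRST/FOLLOW conflicts found.

Answer: No FIRST/FOLLOW conflicts.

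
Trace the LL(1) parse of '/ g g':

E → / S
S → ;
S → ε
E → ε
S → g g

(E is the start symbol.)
LL(1) parsing maintains a stack (initially the start symbol over $) and the input. At each step: if the stack top is a terminal, match it against the current input token; if it is a non-terminal N, replace it with the RHS of M[N, lookahead] (the unique production whose predict set contains the lookahead).

Stack is shown with the top on the left.

Stack  Input    Action
----------------------
E $    / g g $  output E → / S
/ S $  / g g $  match '/'
S $    g g $    output S → g g
g g $  g g $    match 'g'
g $    g $      match 'g'
$      $        accept

The string is accepted.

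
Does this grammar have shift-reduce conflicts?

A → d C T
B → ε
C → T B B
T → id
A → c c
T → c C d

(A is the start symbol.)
No shift-reduce conflicts

A shift-reduce conflict occurs when an LR(0) state has both:
  - a complete (reduce) item [A → α .] (dot at the end), and
  - a shift item [B → β . c γ] (dot before a terminal).

Augment with A' → A and build the canonical LR(0) collection (I0 = CLOSURE({[A' → . A]}), then GOTO on every symbol after a dot until no new states appear). It has 14 states:
  I0: { [A → . c c], [A → . d C T], [A' → . A] }  — shift
  I1: { [A' → A .] }  — accept
  I2: { [A → c . c] }  — shift
  I3: { [A → d . C T], [C → . T B B], [T → . c C d], [T → . id] }  — shift
  I4: { [A → d C . T], [T → . c C d], [T → . id] }  — shift
  I5: { [B → .], [C → T . B B] }  — reduce
  I6: { [C → . T B B], [T → . c C d], [T → . id], [T → c . C d] }  — shift
  I7: { [T → id .] }  — reduce
  I8: { [T → c C . d] }  — shift
  I9: { [T → c C d .] }  — reduce
  I10: { [B → .], [C → T B . B] }  — reduce
  I11: { [C → T B B .] }  — reduce
  I12: { [A → d C T .] }  — reduce
  I13: { [A → c c .] }  — reduce

No state contains both a complete item and a shift item.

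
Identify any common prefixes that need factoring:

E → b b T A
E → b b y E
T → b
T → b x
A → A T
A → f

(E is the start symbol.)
Left-factoring is needed when two productions for the same non-terminal
share a common prefix on the right-hand side.

Productions for E:
  E → b b T A
  E → b b y E
Productions for T:
  T → b
  T → b x
Productions for A:
  A → A T
  A → f

Found common prefix 'b b' in productions for E
Found common prefix 'b' in productions for T

Answer: Yes, E has productions with common prefix 'b b'; T has productions with common prefix 'b'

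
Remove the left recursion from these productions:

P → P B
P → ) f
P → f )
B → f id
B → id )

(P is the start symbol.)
P is directly left-recursive. The standard transformation for
  A → A α₁ | ... | A α_m | β₁ | ... | β_n
is
  A  → β₁ A' | ... | β_n A'
  A' → α₁ A' | ... | α_m A' | ε

P → ) f becomes P → ) f P'
P → f ) becomes P → f ) P'
P → P B becomes P' → B P'
Add P' → ε

Productions for other non-terminals are unchanged:
  B → f id
  B → id )

Resulting grammar:
P → ) f P'
P → f ) P'
P' → B P'
P' → ε
B → f id
B → id )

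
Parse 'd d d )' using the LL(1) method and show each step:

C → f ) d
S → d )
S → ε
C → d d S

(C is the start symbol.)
LL(1) parsing maintains a stack (initially the start symbol over $) and the input. At each step: if the stack top is a terminal, match it against the current input token; if it is a non-terminal N, replace it with the RHS of M[N, lookahead] (the unique production whose predict set contains the lookahead).

Stack is shown with the top on the left.

Stack    Input      Action
--------------------------
C $      d d d ) $  output C → d d S
d d S $  d d d ) $  match 'd'
d S $    d d ) $    match 'd'
S $      d ) $      output S → d )
d ) $    d ) $      match 'd'
) $      ) $        match ')'
$        $          accept

The string is accepted.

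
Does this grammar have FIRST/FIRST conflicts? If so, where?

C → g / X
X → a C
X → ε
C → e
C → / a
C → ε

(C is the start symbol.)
Productions for C:
  C → g / X: FIRST = { 'g' }
  C → e: FIRST = { 'e' }
  C → / a: FIRST = { '/' }
  C → ε: FIRST = { ε }
Productions for X:
  X → a C: FIRST = { 'a' }
  X → ε: FIRST = { ε }

All alternatives of each non-terminal have pairwise disjoint FIRST sets.

Answer: No FIRST/FIRST conflicts.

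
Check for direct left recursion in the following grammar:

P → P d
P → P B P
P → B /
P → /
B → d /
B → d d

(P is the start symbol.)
Direct left recursion occurs when N → N α for some non-terminal N (the right-hand side begins with the left-hand side itself).

P → P d: LEFT RECURSIVE (starts with P)
P → P B P: LEFT RECURSIVE (starts with P)
P → B /: starts with B
P → /: starts with '/'
B → d /: starts with d
B → d d: starts with d

The grammar has direct left recursion on: P.

Answer: Yes, P is left-recursive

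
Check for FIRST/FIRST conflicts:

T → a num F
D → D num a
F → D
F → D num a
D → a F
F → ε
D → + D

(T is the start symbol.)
Yes. D → D num a / D → a F on { 'a' }; D → D num a / D → '+' D on { '+' }; F → D / F → D num a on { '+', 'a' }

FIRST sets of the non-terminals at (or reachable through a nullable prefix from) the front of some alternative:
  FIRST(D) = { '+', 'a' }

Productions for D:
  D → D num a: FIRST = { '+', 'a' }
  D → a F: FIRST = { 'a' }
  D → + D: FIRST = { '+' }
Productions for F:
  F → D: FIRST = { '+', 'a' }
  F → D num a: FIRST = { '+', 'a' }
  F → ε: FIRST = { ε }
T has only one production, so no FIRST/FIRST conflict is possible there.

Conflict for D: D → D num a and D → a F
  Overlap: { 'a' }
Conflict for D: D → D num a and D → + D
  Overlap: { '+' }
Conflict for F: F → D and F → D num a
  Overlap: { '+', 'a' }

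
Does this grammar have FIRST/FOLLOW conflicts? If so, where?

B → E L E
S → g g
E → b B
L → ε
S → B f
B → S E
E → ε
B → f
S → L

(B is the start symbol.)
Yes. B → E L E with FOLLOW(B) on { 'b' }; B → S E with FOLLOW(B) on { 'b', 'f' }; B → f with FOLLOW(B) on { 'f' }; S → B f with FOLLOW(S) on { 'b', 'f' }; E → b B with FOLLOW(E) on { 'b' }

Nullable non-terminals: B, E, L, S.
FIRST sets used below: FIRST(E) = { 'b', ε }, FIRST(L) = { ε }, FIRST(S) = { 'b', 'f', 'g', ε }, FIRST(B) = { 'b', 'f', 'g', ε }

B: nullable alternative(s) B → E L E, B → S E; FOLLOW(B) = { $, 'b', 'f' }
  B → E L E: FIRST \ {ε} = { 'b' } — overlaps FOLLOW(B) on { 'b' }: CONFLICT
  B → S E: FIRST \ {ε} = { 'b', 'f', 'g' } — overlaps FOLLOW(B) on { 'b', 'f' }: CONFLICT
  B → f: FIRST \ {ε} = { 'f' } — overlaps FOLLOW(B) on { 'f' }: CONFLICT

E: nullable alternative(s) E → ε; FOLLOW(E) = { $, 'b', 'f' }
  E → b B: FIRST \ {ε} = { 'b' } — overlaps FOLLOW(E) on { 'b' }: CONFLICT
  E → ε: FIRST \ {ε} = { } — this is the only nullable alternative, skip
L has a nullable alternative but only one production, so nothing to check.

S: nullable alternative(s) S → L; FOLLOW(S) = { $, 'b', 'f' }
  S → g g: FIRST \ {ε} = { 'g' } — disjoint from FOLLOW(S)
  S → B f: FIRST \ {ε} = { 'b', 'f', 'g' } — overlaps FOLLOW(S) on { 'b', 'f' }: CONFLICT
  S → L: FIRST \ {ε} = { } — this is the only nullable alternative, skip

So the grammar has 5 FIRST/FOLLOW conflicts (marked CONFLICT above).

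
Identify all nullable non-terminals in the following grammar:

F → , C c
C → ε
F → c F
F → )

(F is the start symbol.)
A non-terminal is nullable if it can derive ε (the empty string): either it has an ε-production, or it has a production whose right-hand side consists entirely of nullable non-terminals.

ε-productions: C → ε
So C is immediately nullable.
No further non-terminal can be added: every production for the remaining non-terminals contains a terminal or a non-nullable non-terminal.
Nullable = { 'C' }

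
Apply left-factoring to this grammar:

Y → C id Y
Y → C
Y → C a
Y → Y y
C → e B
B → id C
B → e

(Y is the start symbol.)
Left-factoring transforms A → αβ₁ | αβ₂ into A → αA' and A' → β₁ | β₂
(α is the longest common prefix among the alternatives). Repeat until
no nonterminal has two alternatives with a common prefix.

Round 1: Y has alternatives sharing prefix 'C'. Introduce Y': Y → C Y'
  Add: Y' → id Y
  Add: Y' → ε
  Add: Y' → a

No remaining common prefixes — done.

Resulting grammar:
Y → C Y'
Y' → id Y
Y' → ε
Y' → a
Y → Y y
C → e B
B → id C
B → e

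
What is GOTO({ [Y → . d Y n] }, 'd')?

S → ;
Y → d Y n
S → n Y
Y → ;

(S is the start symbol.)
{ [Y → . ;], [Y → . d Y n], [Y → d . Y n] }

GOTO(I, 'd') = CLOSURE({ [A → αX.β] : [A → α.Xβ] ∈ I, X = 'd' })

Items with dot before 'd', with the dot advanced:
  [Y → . d Y n] → [Y → d . Y n]
Closure of the advanced items:
  [Y → d . Y n] has the dot before Y: add [Y → . d Y n], [Y → . ;]

GOTO = { [Y → . ;], [Y → . d Y n], [Y → d . Y n] }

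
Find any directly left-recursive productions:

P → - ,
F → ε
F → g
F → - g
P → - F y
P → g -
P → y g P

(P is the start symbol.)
No direct left recursion

Direct left recursion occurs when N → N α for some non-terminal N (the right-hand side begins with the left-hand side itself).

P → - ,: starts with '-'
F → ε: starts with ε
F → g: starts with g
F → - g: starts with '-'
P → - F y: starts with '-'
P → g -: starts with g
P → y g P: starts with y

No direct left recursion found.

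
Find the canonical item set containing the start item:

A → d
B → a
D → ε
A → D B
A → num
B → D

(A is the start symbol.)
First, augment the grammar with A' → A
I₀ = CLOSURE({ [A' → . A] }):
  [A' → . A] has the dot before A: add [A → . d], [A → . D B], [A → . num]
  [A → . D B] has the dot before D: add [D → .]
No further items can be added.

I₀ = { [A → . D B], [A → . d], [A → . num], [A' → . A], [D → .] }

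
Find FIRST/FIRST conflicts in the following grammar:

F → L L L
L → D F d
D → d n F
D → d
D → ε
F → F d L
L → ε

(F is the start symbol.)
Yes. F → L L L / F → F d L on { 'd' }; D → d n F / D → d on { 'd' }

A FIRST/FIRST conflict occurs when two productions N → α and N → β for the same non-terminal have FIRST(α) ∩ FIRST(β) ≠ ∅ (with ε ∈ FIRST of a nullable right-hand side, so two nullable alternatives also conflict).

FIRST sets of the non-terminals at (or reachable through a nullable prefix from) the front of some alternative:
  FIRST(L) = { 'd', ε }
  FIRST(F) = { 'd', ε }
  FIRST(D) = { 'd', ε }

Productions for F:
  F → L L L: FIRST = { 'd', ε }
  F → F d L: FIRST = { 'd' }
Productions for L:
  L → D F d: FIRST = { 'd' }
  L → ε: FIRST = { ε }
Productions for D:
  D → d n F: FIRST = { 'd' }
  D → d: FIRST = { 'd' }
  D → ε: FIRST = { ε }

Conflict for F: F → L L L and F → F d L
  Overlap: { 'd' }
Conflict for D: D → d n F and D → d
  Overlap: { 'd' }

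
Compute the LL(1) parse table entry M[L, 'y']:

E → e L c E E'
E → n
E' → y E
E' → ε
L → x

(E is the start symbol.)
Empty (error entry)

To find M[L, 'y'], we find productions for L where 'y' is in the predict set (PREDICT(N → α) = (FIRST(α) \ {ε}) ∪ (FOLLOW(N) if α ⇒* ε)).

L → x: PREDICT = { 'x' }

M[L, 'y'] is empty (no production applies)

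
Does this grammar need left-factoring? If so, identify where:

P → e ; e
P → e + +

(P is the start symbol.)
Left-factoring is needed when two productions for the same non-terminal
share a common prefix on the right-hand side.

Productions for P:
  P → e ; e
  P → e + +

Found common prefix 'e' in productions for P

Answer: Yes, P has productions with common prefix 'e'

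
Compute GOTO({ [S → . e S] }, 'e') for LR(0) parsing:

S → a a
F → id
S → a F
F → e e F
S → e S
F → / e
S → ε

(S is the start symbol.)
{ [S → . a F], [S → . a a], [S → . e S], [S → .], [S → e . S] }

GOTO(I, 'e') = CLOSURE({ [A → αX.β] : [A → α.Xβ] ∈ I, X = 'e' })

Items with dot before 'e', with the dot advanced:
  [S → . e S] → [S → e . S]
Closure of the advanced items:
  [S → e . S] has the dot before S: add [S → . a a], [S → . a F], [S → . e S], [S → .]

GOTO = { [S → . a F], [S → . a a], [S → . e S], [S → .], [S → e . S] }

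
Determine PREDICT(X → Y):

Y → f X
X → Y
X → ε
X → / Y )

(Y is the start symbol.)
{ 'f' }

PREDICT(X → Y) = (FIRST(RHS) \ {ε}) ∪ (FOLLOW(X) if ε ∈ FIRST(RHS), i.e. RHS ⇒* ε)
FIRST(Y) = { 'f' }
FIRST(Y) = { 'f' }
ε ∉ FIRST(Y), so FOLLOW(X) is not added.
PREDICT(X → Y) = { 'f' }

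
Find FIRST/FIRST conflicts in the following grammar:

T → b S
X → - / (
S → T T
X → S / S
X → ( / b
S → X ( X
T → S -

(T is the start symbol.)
A FIRST/FIRST conflict occurs when two productions N → α and N → β for the same non-terminal have FIRST(α) ∩ FIRST(β) ≠ ∅ (with ε ∈ FIRST of a nullable right-hand side, so two nullable alternatives also conflict).

FIRST sets of the non-terminals at (or reachable through a nullable prefix from) the front of some alternative:
  FIRST(S) = { '(', '-', 'b' }
  FIRST(T) = { '(', '-', 'b' }
  FIRST(X) = { '(', '-', 'b' }

Productions for T:
  T → b S: FIRST = { 'b' }
  T → S -: FIRST = { '(', '-', 'b' }
Productions for X:
  X → - / (: FIRST = { '-' }
  X → S / S: FIRST = { '(', '-', 'b' }
  X → ( / b: FIRST = { '(' }
Productions for S:
  S → T T: FIRST = { '(', '-', 'b' }
  S → X ( X: FIRST = { '(', '-', 'b' }

Conflict for T: T → b S and T → S -
  Overlap: { 'b' }
Conflict for X: X → - / ( and X → S / S
  Overlap: { '-' }
Conflict for X: X → S / S and X → ( / b
  Overlap: { '(' }
Conflict for S: S → T T and S → X ( X
  Overlap: { '(', '-', 'b' }

Answer: Yes. T → b S / T → S '-' on { 'b' }; X → '-' '/' '(' / X → S '/' S on { '-' }; X → S '/' S / X → '(' '/' b on { '(' }; S → T T / S → X '(' X on { '(', '-', 'b' }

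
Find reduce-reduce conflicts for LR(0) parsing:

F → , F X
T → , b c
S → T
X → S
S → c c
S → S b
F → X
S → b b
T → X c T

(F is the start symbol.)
A reduce-reduce conflict occurs when an LR(0) state has two complete items [A → α .] and [B → β .] — both call for a reduction, and with no lookahead the parser cannot choose between them.

Augment with F' → F and build the canonical LR(0) collection (I0 = CLOSURE({[F' → . F]}), then GOTO on every symbol after a dot until no new states appear). It has 20 states:
  I0: { [F → . , F X], [F → . X], [F' → . F], [S → . S b], [S → . T], [S → . b b], [S → . c c], [T → . , b c], [T → . X c T], [X → . S] }  — shift
  I1: { [F → , . F X], [F → . , F X], [F → . X], [S → . S b], [S → . T], [S → . b b], [S → . c c], [T → , . b c], [T → . , b c], [T → . X c T], [X → . S] }  — shift
  I2: { [F' → F .] }  — accept
  I3: { [S → S . b], [X → S .] }  — shift, reduce
  I4: { [S → T .] }  — reduce
  I5: { [F → X .], [T → X . c T] }  — shift, reduce
  I6: { [S → b . b] }  — shift
  I7: { [S → c . c] }  — shift
  I8: { [S → c c .] }  — reduce
  I9: { [S → b b .] }  — reduce
  I10: { [S → . S b], [S → . T], [S → . b b], [S → . c c], [T → . , b c], [T → . X c T], [T → X c . T], [X → . S] }  — shift
  I11: { [T → , . b c] }  — shift
  I12: { [S → T .], [T → X c T .] }  — 2 reduces
  I13: { [T → X . c T] }  — shift
  I14: { [T → , b . c] }  — shift
  I15: { [T → , b c .] }  — reduce
  I16: { [S → S b .] }  — reduce
  I17: { [F → , F . X], [S → . S b], [S → . T], [S → . b b], [S → . c c], [T → . , b c], [T → . X c T], [X → . S] }  — shift
  I18: { [S → b . b], [T → , b . c] }  — shift
  I19: { [F → , F X .], [T → X . c T] }  — shift, reduce

I12 contains complete items [S → T .], [T → X c T .] — reduce-reduce conflict.

Answer: Yes — I12: [S → T .] vs [T → X c T .]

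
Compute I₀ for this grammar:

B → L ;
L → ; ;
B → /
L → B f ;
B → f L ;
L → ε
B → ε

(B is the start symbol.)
{ [B → . /], [B → . L ;], [B → . f L ;], [B → .], [B' → . B], [L → . ; ;], [L → . B f ;], [L → .] }

First, augment the grammar with B' → B
I₀ = CLOSURE({ [B' → . B] }):
  [B' → . B] has the dot before B: add [B → . L ;], [B → . /], [B → . f L ;], [B → .]
  [B → . L ;] has the dot before L: add [L → . ; ;], [L → . B f ;], [L → .]
No further items can be added.

I₀ = { [B → . /], [B → . L ;], [B → . f L ;], [B → .], [B' → . B], [L → . ; ;], [L → . B f ;], [L → .] }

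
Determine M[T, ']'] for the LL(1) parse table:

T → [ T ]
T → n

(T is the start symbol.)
Empty (error entry)

To find M[T, ']'], we find productions for T where ']' is in the predict set (PREDICT(N → α) = (FIRST(α) \ {ε}) ∪ (FOLLOW(N) if α ⇒* ε)).

T → [ T ]: PREDICT = { '[' }
T → n: PREDICT = { 'n' }

M[T, ']'] is empty (no production applies)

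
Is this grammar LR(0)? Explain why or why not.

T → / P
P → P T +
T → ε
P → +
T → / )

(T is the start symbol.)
No. Shift-reduce conflict between [T → .] and [T → . / )]

A grammar is LR(0) if no state in the canonical LR(0) collection has:
  - both a shift item (dot before a terminal) and a complete item (shift-reduce conflict), or
  - two or more complete items (reduce-reduce conflict; the accept item [T' → T .] counts as a complete item here).

Augment with T' → T and build the canonical LR(0) collection (I0 = CLOSURE({[T' → . T]}), then GOTO on every symbol after a dot until no new states appear). It has 8 states:
  I0: { [T → . / )], [T → . / P], [T → .], [T' → . T] }  — shift, reduce
  I1: { [P → . +], [P → . P T +], [T → / . )], [T → / . P] }  — shift
  I2: { [T' → T .] }  — accept
  I3: { [T → / ) .] }  — reduce
  I4: { [P → + .] }  — reduce
  I5: { [P → P . T +], [T → . / )], [T → . / P], [T → .], [T → / P .] }  — shift, 2 reduces
  I6: { [P → P T . +] }  — shift
  I7: { [P → P T + .] }  — reduce

Conflict in state I0:
  Shift-reduce conflict between [T → .] and [T → . / )]
So the grammar is NOT LR(0).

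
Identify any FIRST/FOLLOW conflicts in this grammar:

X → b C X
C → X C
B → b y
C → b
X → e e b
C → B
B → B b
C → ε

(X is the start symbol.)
Yes. C → X C with FOLLOW(C) on { 'b', 'e' }; C → b with FOLLOW(C) on { 'b' }; C → B with FOLLOW(C) on { 'b' }

A FIRST/FOLLOW conflict occurs when a non-terminal N has a nullable alternative N → β (β ⇒* ε) and another alternative N → α with FIRST(α) ∩ FOLLOW(N) ≠ ∅: on such a lookahead the parser cannot decide between expanding α and letting N vanish via β.

Nullable non-terminals: C.
FIRST sets used below: FIRST(X) = { 'b', 'e' }, FIRST(B) = { 'b' }

C: nullable alternative(s) C → ε; FOLLOW(C) = { 'b', 'e' }
  C → X C: FIRST \ {ε} = { 'b', 'e' } — overlaps FOLLOW(C) on { 'b', 'e' }: CONFLICT
  C → b: FIRST \ {ε} = { 'b' } — overlaps FOLLOW(C) on { 'b' }: CONFLICT
  C → B: FIRST \ {ε} = { 'b' } — overlaps FOLLOW(C) on { 'b' }: CONFLICT
  C → ε: FIRST \ {ε} = { } — this is the only nullable alternative, skip

B, X have no nullable alternative, so no FIRST/FOLLOW check is needed there.

So the grammar has 3 FIRST/FOLLOW conflicts (marked CONFLICT above).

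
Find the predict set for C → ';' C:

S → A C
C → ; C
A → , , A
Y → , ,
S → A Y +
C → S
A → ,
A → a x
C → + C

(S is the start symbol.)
{ ';' }

PREDICT(C → ';' C) = (FIRST(RHS) \ {ε}) ∪ (FOLLOW(C) if ε ∈ FIRST(RHS), i.e. RHS ⇒* ε)
FIRST(';' C) = { ';' }
ε ∉ FIRST(';' C), so FOLLOW(C) is not added.
PREDICT(C → ';' C) = { ';' }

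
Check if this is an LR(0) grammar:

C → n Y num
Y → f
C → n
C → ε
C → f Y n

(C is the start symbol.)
Augment with C' → C and build the canonical LR(0) collection (I0 = CLOSURE({[C' → . C]}), then GOTO on every symbol after a dot until no new states appear). It has 9 states:
  I0: { [C → . f Y n], [C → . n Y num], [C → . n], [C → .], [C' → . C] }  — shift, reduce
  I1: { [C' → C .] }  — accept
  I2: { [C → f . Y n], [Y → . f] }  — shift
  I3: { [C → n . Y num], [C → n .], [Y → . f] }  — shift, reduce
  I4: { [C → n Y . num] }  — shift
  I5: { [Y → f .] }  — reduce
  I6: { [C → n Y num .] }  — reduce
  I7: { [C → f Y . n] }  — shift
  I8: { [C → f Y n .] }  — reduce

Conflict in state I0:
  Shift-reduce conflict between [C → .] and [C → . f Y n]
So the grammar is NOT LR(0).

Answer: No. Shift-reduce conflict between [C → .] and [C → . f Y n]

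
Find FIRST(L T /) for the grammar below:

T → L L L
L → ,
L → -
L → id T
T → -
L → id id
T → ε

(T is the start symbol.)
FIRST sets of the non-terminals involved (from the grammar, by fixed-point iteration):
  FIRST(L) = { ',', '-', 'id' }

To compute FIRST(L T /), process the symbols left to right:
Symbol L is a non-terminal. Add FIRST(L) \ {ε} = { ',', '-', 'id' }
L is not nullable (ε ∉ FIRST(L)), so stop here.
FIRST(L T /) = { ',', '-', 'id' }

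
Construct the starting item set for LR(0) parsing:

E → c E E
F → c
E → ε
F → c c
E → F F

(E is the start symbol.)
First, augment the grammar with E' → E
I₀ = CLOSURE({ [E' → . E] }):
  [E' → . E] has the dot before E: add [E → . c E E], [E → .], [E → . F F]
  [E → . F F] has the dot before F: add [F → . c], [F → . c c]
No further items can be added.

I₀ = { [E → . F F], [E → . c E E], [E → .], [E' → . E], [F → . c c], [F → . c] }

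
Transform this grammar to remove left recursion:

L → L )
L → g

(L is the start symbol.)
L is directly left-recursive. The standard transformation for
  A → A α₁ | ... | A α_m | β₁ | ... | β_n
is
  A  → β₁ A' | ... | β_n A'
  A' → α₁ A' | ... | α_m A' | ε

L → g becomes L → g L'
L → L ) becomes L' → ) L'
Add L' → ε

Resulting grammar:
L → g L'
L' → ) L'
L' → ε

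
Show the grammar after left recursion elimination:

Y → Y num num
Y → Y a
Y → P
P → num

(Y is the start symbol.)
Y → P Y'
Y' → num num Y'
Y' → a Y'
Y' → ε
P → num

Y is directly left-recursive. The standard transformation for
  A → A α₁ | ... | A α_m | β₁ | ... | β_n
is
  A  → β₁ A' | ... | β_n A'
  A' → α₁ A' | ... | α_m A' | ε

Y → P becomes Y → P Y'
Y → Y num num becomes Y' → num num Y'
Y → Y a becomes Y' → a Y'
Add Y' → ε

Productions for other non-terminals are unchanged:
  P → num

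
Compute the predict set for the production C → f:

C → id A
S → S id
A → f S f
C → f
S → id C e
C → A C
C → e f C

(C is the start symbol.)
{ 'f' }

PREDICT(C → f) = (FIRST(RHS) \ {ε}) ∪ (FOLLOW(C) if ε ∈ FIRST(RHS), i.e. RHS ⇒* ε)
FIRST(f) = { 'f' }
ε ∉ FIRST(f), so FOLLOW(C) is not added.
PREDICT(C → f) = { 'f' }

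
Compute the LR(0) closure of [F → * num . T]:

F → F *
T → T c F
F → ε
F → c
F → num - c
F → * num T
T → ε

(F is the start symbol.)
{ [F → * num . T], [T → . T c F], [T → .] }

To compute CLOSURE, for each item [A → α.Bβ] where B is a non-terminal, add [B → .γ] for all productions B → γ; repeat for the newly added items until nothing changes.

Start with: [F → * num . T]
  [F → * num . T] has the dot before T: add [T → . T c F], [T → .]
No further items can be added.

CLOSURE = { [F → * num . T], [T → . T c F], [T → .] }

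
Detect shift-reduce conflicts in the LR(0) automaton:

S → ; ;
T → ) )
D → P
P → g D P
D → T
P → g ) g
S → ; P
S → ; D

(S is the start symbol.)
No shift-reduce conflicts

A shift-reduce conflict occurs when an LR(0) state has both:
  - a complete (reduce) item [A → α .] (dot at the end), and
  - a shift item [B → β . c γ] (dot before a terminal).

Augment with S' → S and build the canonical LR(0) collection (I0 = CLOSURE({[S' → . S]}), then GOTO on every symbol after a dot until no new states appear). It has 15 states:
  I0: { [S → . ; ;], [S → . ; D], [S → . ; P], [S' → . S] }  — shift
  I1: { [D → . P], [D → . T], [P → . g ) g], [P → . g D P], [S → ; . ;], [S → ; . D], [S → ; . P], [T → . ) )] }  — shift
  I2: { [S' → S .] }  — accept
  I3: { [T → ) . )] }  — shift
  I4: { [S → ; ; .] }  — reduce
  I5: { [S → ; D .] }  — reduce
  I6: { [D → P .], [S → ; P .] }  — 2 reduces
  I7: { [D → T .] }  — reduce
  I8: { [D → . P], [D → . T], [P → . g ) g], [P → . g D P], [P → g . ) g], [P → g . D P], [T → . ) )] }  — shift
  I9: { [P → g ) . g], [T → ) . )] }  — shift
  I10: { [P → . g ) g], [P → . g D P], [P → g D . P] }  — shift
  I11: { [D → P .] }  — reduce
  I12: { [P → g D P .] }  — reduce
  I13: { [T → ) ) .] }  — reduce
  I14: { [P → g ) g .] }  — reduce

No state contains both a complete item and a shift item.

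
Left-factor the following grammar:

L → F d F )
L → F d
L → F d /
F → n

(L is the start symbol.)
L → F d L'
L' → F )
L' → ε
L' → /
F → n

Left-factoring transforms A → αβ₁ | αβ₂ into A → αA' and A' → β₁ | β₂
(α is the longest common prefix among the alternatives). Repeat until
no nonterminal has two alternatives with a common prefix.

Round 1: L has alternatives sharing prefix 'F d'. Introduce L': L → F d L'
  Add: L' → F )
  Add: L' → ε
  Add: L' → /

No remaining common prefixes — done.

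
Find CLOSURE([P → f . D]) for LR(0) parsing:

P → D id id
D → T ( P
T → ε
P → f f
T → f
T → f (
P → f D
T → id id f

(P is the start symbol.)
{ [D → . T ( P], [P → f . D], [T → . f (], [T → . f], [T → . id id f], [T → .] }

To compute CLOSURE, for each item [A → α.Bβ] where B is a non-terminal, add [B → .γ] for all productions B → γ; repeat for the newly added items until nothing changes.

Start with: [P → f . D]
  [P → f . D] has the dot before D: add [D → . T ( P]
  [D → . T ( P] has the dot before T: add [T → .], [T → . f], [T → . f (], [T → . id id f]
No further items can be added.

CLOSURE = { [D → . T ( P], [P → f . D], [T → . f (], [T → . f], [T → . id id f], [T → .] }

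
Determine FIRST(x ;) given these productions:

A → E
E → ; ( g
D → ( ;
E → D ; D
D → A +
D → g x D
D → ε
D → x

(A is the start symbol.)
To compute FIRST(x ;), process the symbols left to right:
Symbol x is a terminal. Add 'x' and stop.
FIRST(x ;) = { 'x' }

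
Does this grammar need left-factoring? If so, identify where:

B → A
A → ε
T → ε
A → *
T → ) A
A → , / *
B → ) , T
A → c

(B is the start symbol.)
Left-factoring is needed when two productions for the same non-terminal
share a common prefix on the right-hand side.

Productions for B:
  B → A
  B → ) , T
Productions for A:
  A → ε
  A → *
  A → , / *
  A → c
Productions for T:
  T → ε
  T → ) A

No common prefixes found.

Answer: No, left-factoring is not needed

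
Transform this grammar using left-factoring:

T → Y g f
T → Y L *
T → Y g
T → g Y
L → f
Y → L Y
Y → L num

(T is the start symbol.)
Left-factoring transforms A → αβ₁ | αβ₂ into A → αA' and A' → β₁ | β₂
(α is the longest common prefix among the alternatives). Repeat until
no nonterminal has two alternatives with a common prefix.

Round 1: T has alternatives sharing prefix 'Y'. Introduce T': T → Y T'
  Add: T' → g f
  Add: T' → L *
  Add: T' → g

Round 2: T' has alternatives sharing prefix 'g'. Introduce T'': T' → g T''
  Add: T'' → f
  Add: T'' → ε

Round 3: Y has alternatives sharing prefix 'L'. Introduce Y': Y → L Y'
  Add: Y' → Y
  Add: Y' → num

No remaining common prefixes — done.

Resulting grammar:
T → Y T'
T' → g T''
T'' → f
T'' → ε
T' → L *
T → g Y
L → f
Y → L Y'
Y' → Y
Y' → num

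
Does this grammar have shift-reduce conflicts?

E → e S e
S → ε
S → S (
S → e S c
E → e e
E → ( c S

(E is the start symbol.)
Yes — I3: [S → .] vs [E → e . e]; I5: [E → e e .] vs [S → . e S c]; I7: [S → .] vs [S → . e S c]; I11: [S → .] vs [S → . e S c]; I12: [E → ( c S .] vs [S → S . (]

A shift-reduce conflict occurs when an LR(0) state has both:
  - a complete (reduce) item [A → α .] (dot at the end), and
  - a shift item [B → β . c γ] (dot before a terminal).

Augment with E' → E and build the canonical LR(0) collection (I0 = CLOSURE({[E' → . E]}), then GOTO on every symbol after a dot until no new states appear). It has 13 states:
  I0: { [E → . ( c S], [E → . e S e], [E → . e e], [E' → . E] }  — shift
  I1: { [E → ( . c S] }  — shift
  I2: { [E' → E .] }  — accept
  I3: { [E → e . S e], [E → e . e], [S → . S (], [S → . e S c], [S → .] }  — shift, reduce
  I4: { [E → e S . e], [S → S . (] }  — shift
  I5: { [E → e e .], [S → . S (], [S → . e S c], [S → .], [S → e . S c] }  — shift, 2 reduces
  I6: { [S → S . (], [S → e S . c] }  — shift
  I7: { [S → . S (], [S → . e S c], [S → .], [S → e . S c] }  — shift, reduce
  I8: { [S → S ( .] }  — reduce
  I9: { [S → e S c .] }  — reduce
  I10: { [E → e S e .] }  — reduce
  I11: { [E → ( c . S], [S → . S (], [S → . e S c], [S → .] }  — shift, reduce
  I12: { [E → ( c S .], [S → S . (] }  — shift, reduce

I3 contains reduce item [S → .] and shift items [E → e . e], [S → . e S c] — shift-reduce conflict.
I5 contains reduce items [E → e e .], [S → .] and shift item [S → . e S c] — shift-reduce conflict.
I7 contains reduce item [S → .] and shift item [S → . e S c] — shift-reduce conflict.
I11 contains reduce item [S → .] and shift item [S → . e S c] — shift-reduce conflict.
I12 contains reduce item [E → ( c S .] and shift item [S → S . (] — shift-reduce conflict.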